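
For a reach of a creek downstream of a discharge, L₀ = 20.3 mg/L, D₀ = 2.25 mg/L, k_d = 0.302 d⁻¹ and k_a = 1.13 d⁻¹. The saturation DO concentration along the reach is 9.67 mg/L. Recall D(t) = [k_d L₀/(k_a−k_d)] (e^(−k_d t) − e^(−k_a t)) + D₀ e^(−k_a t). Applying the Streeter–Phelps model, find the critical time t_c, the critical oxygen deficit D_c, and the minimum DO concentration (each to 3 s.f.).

At the critical point dD/dt = 0, so k_d L₀ e^(−k_d t) = k_a D. Substituting D(t) from the Streeter–Phelps equation and solving for t gives
t_c = ln[(k_a/k_d)(1 − D₀(k_a−k_d)/(k_d L₀))] / (k_a−k_d).
Here k_a−k_d = 0.8280 d⁻¹ and 1 − D₀(k_a−k_d)/(k_d L₀) = 1 − 2.25×0.8280/(0.302×20.3) = 0.6961, so
t_c = ln(3.742 × 0.6961) / 0.8280 = 0.9573 / 0.8280 = 1.156 d.
L(t_c) = L₀ e^(−k_d t_c) = 20.3 × 0.7053 = 14.32 mg/L, and at the critical point k_a D_c = k_d L, so D_c = (0.302/1.13) × 14.32 = 3.826 mg/L.
Minimum DO = C_s − D_c = 9.67 − 3.826 = 5.844 mg/L.

t_c ≈ 1.16 d; D_c ≈ 3.83 mg/L; min DO ≈ 5.84 mg/L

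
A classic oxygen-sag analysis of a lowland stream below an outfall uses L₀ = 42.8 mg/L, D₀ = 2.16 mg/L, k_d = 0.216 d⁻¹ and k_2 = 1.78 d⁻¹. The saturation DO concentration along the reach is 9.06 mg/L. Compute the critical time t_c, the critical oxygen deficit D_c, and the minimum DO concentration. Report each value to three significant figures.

With k_2/k_d = 8.241 and 1 − D₀(k_2−k_d)/(k_d L₀) = 0.6346,
t_c = ln(8.241 × 0.6346) / (1.78 − 0.216) = ln(5.229) / 1.564 = 1.654/1.564 = 1.058 d.
L(t_c) = L₀ e^(−k_d t_c) = 42.8 × 0.7957 = 34.06 mg/L, and at the critical point k_2 D_c = k_d L, so D_c = (0.216/1.78) × 34.06 = 4.133 mg/L.
Minimum DO = C_s − D_c = 9.06 − 4.133 = 4.927 mg/L.

t_c ≈ 1.06 d; D_c ≈ 4.13 mg/L; min DO ≈ 4.93 mg/L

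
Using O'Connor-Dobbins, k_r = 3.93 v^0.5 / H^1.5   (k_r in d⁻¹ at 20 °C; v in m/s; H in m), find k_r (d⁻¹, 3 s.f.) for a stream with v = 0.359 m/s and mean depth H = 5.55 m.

k_r ≈ 0.180 d⁻¹

k_r = 3.93 × 0.359^0.5 / 5.55^1.5 = 3.93 × 0.5992 / 13.07 = 0.1801 d⁻¹.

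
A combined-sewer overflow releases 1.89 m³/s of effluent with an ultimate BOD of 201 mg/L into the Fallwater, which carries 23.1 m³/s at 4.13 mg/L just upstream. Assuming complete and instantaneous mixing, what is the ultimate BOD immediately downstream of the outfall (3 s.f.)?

19.0 mg/L

Flow-weighted mixing: C = (Q_r C_r + Q_w C_w)/(Q_r + Q_w)
= (23.1×4.13 + 1.89×201)/(23.1 + 1.89) = 475.3/24.99 = 19.02 mg/L.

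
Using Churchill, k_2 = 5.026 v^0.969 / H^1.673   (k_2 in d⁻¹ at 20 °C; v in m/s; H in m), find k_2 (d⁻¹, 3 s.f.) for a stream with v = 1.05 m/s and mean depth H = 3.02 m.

k_2 = 5.026 × 1.05^0.969 / 3.02^1.673 = 5.026 × 1.048 / 6.354 = 0.8293 d⁻¹.

k_2 ≈ 0.829 d⁻¹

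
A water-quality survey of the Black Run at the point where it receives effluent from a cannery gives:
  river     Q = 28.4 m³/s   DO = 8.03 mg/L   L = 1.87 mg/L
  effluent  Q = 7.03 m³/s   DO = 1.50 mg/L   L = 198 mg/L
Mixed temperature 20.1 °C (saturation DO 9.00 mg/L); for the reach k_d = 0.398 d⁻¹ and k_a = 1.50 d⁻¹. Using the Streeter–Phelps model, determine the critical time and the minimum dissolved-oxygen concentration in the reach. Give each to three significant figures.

t_c ≈ 1.05 d; minimum DO ≈ 1.88 mg/L

Mixed DO = (28.4×8.03 + 7.03×1.50)/(28.4+7.03) = 238.6/35.43 = 6.734 mg/L.
Mixed L₀ = (28.4×1.87 + 7.03×198)/(35.43) = 1445/35.43 = 40.79 mg/L.
Initial deficit D₀ = C_s − DO₀ = 9.00 − 6.734 = 2.266 mg/L.
t_c = (1/1.102) ln[(1.50/0.398)(1 − 2.266×1.102/(0.398×40.79))] = 0.9074 × ln(3.189) = 1.052 d.
D_c = (0.398/1.50) × 40.79 × e^(−0.398×1.052) = 0.2653 × 40.79 × 0.6578 = 7.119 mg/L.
Minimum DO = 9.00 − 7.119 = 1.881 mg/L.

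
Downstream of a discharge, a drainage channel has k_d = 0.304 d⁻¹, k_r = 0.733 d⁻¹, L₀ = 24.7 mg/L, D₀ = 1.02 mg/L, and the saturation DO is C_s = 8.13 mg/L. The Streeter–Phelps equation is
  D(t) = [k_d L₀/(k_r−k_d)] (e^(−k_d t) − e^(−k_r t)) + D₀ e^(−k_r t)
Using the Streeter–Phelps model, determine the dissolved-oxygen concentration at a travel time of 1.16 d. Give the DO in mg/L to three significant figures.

k_d L₀/(k_r−k_d) = 0.304×24.7/(0.733−0.304) = 7.509/0.4290 = 17.50 mg/L.
e^(−k_d t) = e^(−0.304×1.160) = 0.7028; e^(−k_r t) = e^(−0.733×1.160) = 0.4273.
D = 17.50 × (0.7028 − 0.4273) + 1.02 × 0.4273 = 4.823 + 0.4358 = 5.259 mg/L.
DO = C_s − D = 8.13 − 5.259 = 2.871 mg/L.

DO ≈ 2.87 mg/L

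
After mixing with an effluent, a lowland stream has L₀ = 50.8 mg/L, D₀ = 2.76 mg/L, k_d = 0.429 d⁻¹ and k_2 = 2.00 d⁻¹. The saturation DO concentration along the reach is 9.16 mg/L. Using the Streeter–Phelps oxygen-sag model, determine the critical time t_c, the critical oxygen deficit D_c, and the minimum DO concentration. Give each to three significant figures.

t_c ≈ 0.839 d; D_c ≈ 7.60 mg/L; min DO ≈ 1.56 mg/L

With k_2/k_d = 4.662 and 1 − D₀(k_2−k_d)/(k_d L₀) = 0.8010,
t_c = ln(4.662 × 0.8010) / (2.00 − 0.429) = ln(3.734) / 1.571 = 1.318/1.571 = 0.8387 d.
L(t_c) = L₀ e^(−k_d t_c) = 50.8 × 0.6978 = 35.45 mg/L, and at the critical point k_2 D_c = k_d L, so D_c = (0.429/2.00) × 35.45 = 7.604 mg/L.
Minimum DO = C_s − D_c = 9.16 − 7.604 = 1.556 mg/L.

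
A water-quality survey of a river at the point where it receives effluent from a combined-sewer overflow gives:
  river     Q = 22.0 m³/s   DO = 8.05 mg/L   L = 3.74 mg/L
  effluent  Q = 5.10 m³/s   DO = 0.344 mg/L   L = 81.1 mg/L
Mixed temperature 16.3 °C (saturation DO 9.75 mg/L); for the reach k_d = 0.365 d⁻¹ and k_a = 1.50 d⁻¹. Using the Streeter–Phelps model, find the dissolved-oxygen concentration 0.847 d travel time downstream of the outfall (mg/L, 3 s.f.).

DO ≈ 6.20 mg/L

Mixed DO = (22.0×8.05 + 5.10×0.344)/(22.0+5.10) = 178.9/27.10 = 6.600 mg/L.
Mixed L₀ = (22.0×3.74 + 5.10×81.1)/(27.10) = 495.9/27.10 = 18.30 mg/L.
Initial deficit D₀ = C_s − DO₀ = 9.75 − 6.600 = 3.150 mg/L.
D(0.847) = [0.365×18.30/(1.50−0.365)](e^(−0.365×0.847) − e^(−1.50×0.847)) + 3.150 e^(−1.50×0.847)
= 5.885 × (0.7341 − 0.2807) + 3.150 × 0.2807 = 3.552 mg/L.
DO = 9.75 − 3.552 = 6.198 mg/L.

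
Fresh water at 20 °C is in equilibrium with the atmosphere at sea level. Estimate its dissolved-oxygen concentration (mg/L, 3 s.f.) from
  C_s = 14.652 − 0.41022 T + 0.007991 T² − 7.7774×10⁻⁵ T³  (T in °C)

C_s ≈ 9.02 mg/L

C_s = 14.652 − 0.41022×20 + 0.007991×20² − 7.7774×10⁻⁵×20³ = 9.022 mg/L.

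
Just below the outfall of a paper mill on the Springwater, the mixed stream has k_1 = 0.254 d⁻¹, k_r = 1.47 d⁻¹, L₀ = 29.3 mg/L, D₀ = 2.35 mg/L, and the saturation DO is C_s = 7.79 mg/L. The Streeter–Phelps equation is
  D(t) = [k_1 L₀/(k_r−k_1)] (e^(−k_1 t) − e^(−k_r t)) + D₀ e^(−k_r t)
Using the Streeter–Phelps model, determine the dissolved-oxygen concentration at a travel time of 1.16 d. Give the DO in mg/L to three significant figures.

DO ≈ 3.92 mg/L

k_1 L₀/(k_r−k_1) = 0.254×29.3/(1.47−0.254) = 7.442/1.216 = 6.120 mg/L.
e^(−k_1 t) = e^(−0.254×1.160) = 0.7448; e^(−k_r t) = e^(−1.47×1.160) = 0.1817.
D = 6.120 × (0.7448 − 0.1817) + 2.35 × 0.1817 = 3.446 + 0.4271 = 3.873 mg/L.
DO = C_s − D = 7.79 − 3.873 = 3.917 mg/L.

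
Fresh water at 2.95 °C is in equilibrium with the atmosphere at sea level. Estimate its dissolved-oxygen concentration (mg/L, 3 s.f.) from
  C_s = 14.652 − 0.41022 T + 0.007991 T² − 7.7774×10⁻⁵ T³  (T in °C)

C_s = 14.652 − 0.41022×2.95 + 0.007991×2.95² − 7.7774×10⁻⁵×2.95³ = 13.51 mg/L.

C_s ≈ 13.5 mg/L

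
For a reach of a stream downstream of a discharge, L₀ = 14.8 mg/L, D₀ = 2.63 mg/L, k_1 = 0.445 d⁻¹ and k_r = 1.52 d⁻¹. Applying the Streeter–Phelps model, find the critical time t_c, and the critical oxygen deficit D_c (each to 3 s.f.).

t_c = [1/(k_r−k_1)] ln[(k_r/k_1)(1 − D₀(k_r−k_1)/(k_1 L₀))]
= [1/(1.52−0.445)] ln[(1.52/0.445)(1 − 2.63×1.075/(0.445×14.8))]
= (1/1.075) ln[3.416 × 0.5707] = 0.9302 × ln(1.949) = 0.9302 × 0.6675 = 0.6210 d.
D_c = (k_1/k_r) L₀ e^(−k_1 t_c) = (0.445/1.52) × 14.8 × e^(−0.445×0.6210) = 0.2928 × 14.8 × 0.7586 = 3.287 mg/L.

t_c ≈ 0.621 d; D_c ≈ 3.29 mg/L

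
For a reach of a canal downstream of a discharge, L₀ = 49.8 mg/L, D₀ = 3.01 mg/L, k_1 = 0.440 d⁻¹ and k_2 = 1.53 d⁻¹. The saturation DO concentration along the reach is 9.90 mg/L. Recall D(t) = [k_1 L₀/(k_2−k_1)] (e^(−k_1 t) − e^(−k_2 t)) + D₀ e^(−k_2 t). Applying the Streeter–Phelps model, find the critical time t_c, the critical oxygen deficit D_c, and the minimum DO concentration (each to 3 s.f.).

t_c ≈ 0.995 d; D_c ≈ 9.25 mg/L; min DO ≈ 0.654 mg/L

t_c = [1/(k_2−k_1)] ln[(k_2/k_1)(1 − D₀(k_2−k_1)/(k_1 L₀))]
= [1/(1.53−0.440)] ln[(1.53/0.440)(1 − 3.01×1.090/(0.440×49.8))]
= (1/1.090) ln[3.477 × 0.8503] = 0.9174 × ln(2.957) = 0.9174 × 1.084 = 0.9945 d.
L(t_c) = L₀ e^(−k_1 t_c) = 49.8 × 0.6456 = 32.15 mg/L, and at the critical point k_2 D_c = k_1 L, so D_c = (0.440/1.53) × 32.15 = 9.246 mg/L.
Minimum DO = C_s − D_c = 9.90 − 9.246 = 0.6542 mg/L.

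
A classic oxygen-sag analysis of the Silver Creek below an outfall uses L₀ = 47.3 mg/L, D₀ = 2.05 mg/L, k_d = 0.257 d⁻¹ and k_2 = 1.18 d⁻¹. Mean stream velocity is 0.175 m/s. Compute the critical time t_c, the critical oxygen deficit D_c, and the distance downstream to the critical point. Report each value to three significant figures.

t_c = [1/(k_2−k_d)] ln[(k_2/k_d)(1 − D₀(k_2−k_d)/(k_d L₀))]
= [1/(1.18−0.257)] ln[(1.18/0.257)(1 − 2.05×0.9230/(0.257×47.3))]
= (1/0.9230) ln[4.591 × 0.8443] = 1.083 × ln(3.877) = 1.083 × 1.355 = 1.468 d.
D_c = (k_d/k_2) L₀ e^(−k_d t_c) = (0.257/1.18) × 47.3 × e^(−0.257×1.468) = 0.2178 × 47.3 × 0.6857 = 7.064 mg/L.
x_c = v t_c = 0.175 m/s × 1.468 d × 86400 s/d = 22200 m ≈ 22.2 km.

t_c ≈ 1.47 d; D_c ≈ 7.06 mg/L; x_c ≈ 22.2 km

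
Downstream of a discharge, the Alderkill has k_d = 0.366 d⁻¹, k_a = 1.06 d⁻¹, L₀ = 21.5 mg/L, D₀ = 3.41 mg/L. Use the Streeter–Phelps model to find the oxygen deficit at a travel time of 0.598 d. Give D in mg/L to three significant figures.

k_d L₀/(k_a−k_d) = 0.366×21.5/(1.06−0.366) = 7.869/0.6940 = 11.34 mg/L.
e^(−k_d t) = e^(−0.366×0.5980) = 0.8034; e^(−k_a t) = e^(−1.06×0.5980) = 0.5305.
D = 11.34 × (0.8034 − 0.5305) + 3.41 × 0.5305 = 3.094 + 1.809 = 4.903 mg/L.

D ≈ 4.90 mg/L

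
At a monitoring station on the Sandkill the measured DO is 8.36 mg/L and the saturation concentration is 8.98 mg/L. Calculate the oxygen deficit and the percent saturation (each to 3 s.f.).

D ≈ 0.620 mg/L; 93.1 % saturation

D = C_s − C = 8.98 − 8.36 = 0.620 mg/L.
% saturation = 8.36/8.98 × 100 = 93.1 %.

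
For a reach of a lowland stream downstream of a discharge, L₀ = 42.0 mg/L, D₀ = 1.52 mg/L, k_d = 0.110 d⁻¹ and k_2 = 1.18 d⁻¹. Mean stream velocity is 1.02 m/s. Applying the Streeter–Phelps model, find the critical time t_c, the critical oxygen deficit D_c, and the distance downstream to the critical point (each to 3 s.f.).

t_c ≈ 1.81 d; D_c ≈ 3.21 mg/L; x_c ≈ 160 km

At the critical point dD/dt = 0, so k_d L₀ e^(−k_d t) = k_2 D. Substituting D(t) from the Streeter–Phelps equation and solving for t gives
t_c = ln[(k_2/k_d)(1 − D₀(k_2−k_d)/(k_d L₀))] / (k_2−k_d).
Here k_2−k_d = 1.070 d⁻¹ and 1 − D₀(k_2−k_d)/(k_d L₀) = 1 − 1.52×1.070/(0.110×42.0) = 0.6480, so
t_c = ln(10.73 × 0.6480) / 1.070 = 1.939 / 1.070 = 1.812 d.
D_c = (k_d/k_2) L₀ e^(−k_d t_c) = (0.110/1.18) × 42.0 × e^(−0.110×1.812) = 0.09322 × 42.0 × 0.8193 = 3.208 mg/L.
x_c = v t_c = 1.02 m/s × 1.812 d × 86400 s/d = 159700 m ≈ 160 km.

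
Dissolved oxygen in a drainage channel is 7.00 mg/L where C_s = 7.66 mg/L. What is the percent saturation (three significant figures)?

91.4 % saturation

% saturation = C/C_s × 100 = 7.00/7.66 × 100 = 91.4 %.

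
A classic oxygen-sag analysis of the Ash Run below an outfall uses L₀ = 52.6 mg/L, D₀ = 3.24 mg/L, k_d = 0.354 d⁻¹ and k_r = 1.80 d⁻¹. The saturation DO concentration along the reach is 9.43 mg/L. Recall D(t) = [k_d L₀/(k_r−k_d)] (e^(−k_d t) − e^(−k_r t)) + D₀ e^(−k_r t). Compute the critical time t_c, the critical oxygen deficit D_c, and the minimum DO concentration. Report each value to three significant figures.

At the critical point dD/dt = 0, so k_d L₀ e^(−k_d t) = k_r D. Substituting D(t) from the Streeter–Phelps equation and solving for t gives
t_c = ln[(k_r/k_d)(1 − D₀(k_r−k_d)/(k_d L₀))] / (k_r−k_d).
Here k_r−k_d = 1.446 d⁻¹ and 1 − D₀(k_r−k_d)/(k_d L₀) = 1 − 3.24×1.446/(0.354×52.6) = 0.7484, so
t_c = ln(5.085 × 0.7484) / 1.446 = 1.336 / 1.446 = 0.9242 d.
L(t_c) = L₀ e^(−k_d t_c) = 52.6 × 0.7210 = 37.92 mg/L, and at the critical point k_r D_c = k_d L, so D_c = (0.354/1.80) × 37.92 = 7.458 mg/L.
Minimum DO = C_s − D_c = 9.43 − 7.458 = 1.972 mg/L.

t_c ≈ 0.924 d; D_c ≈ 7.46 mg/L; min DO ≈ 1.97 mg/L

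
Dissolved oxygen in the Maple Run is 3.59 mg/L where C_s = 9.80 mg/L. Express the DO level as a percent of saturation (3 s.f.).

% saturation = C/C_s × 100 = 3.59/9.80 × 100 = 36.6 %.

36.6 % saturation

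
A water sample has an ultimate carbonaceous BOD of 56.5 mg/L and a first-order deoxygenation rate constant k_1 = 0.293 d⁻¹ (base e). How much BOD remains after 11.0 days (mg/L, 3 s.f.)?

L ≈ 2.25 mg/L

L_t = L₀ e^(−k_1 t) = 56.5 × e^(−0.293×11.0) = 56.5 × 0.03984 = 2.251 mg/L.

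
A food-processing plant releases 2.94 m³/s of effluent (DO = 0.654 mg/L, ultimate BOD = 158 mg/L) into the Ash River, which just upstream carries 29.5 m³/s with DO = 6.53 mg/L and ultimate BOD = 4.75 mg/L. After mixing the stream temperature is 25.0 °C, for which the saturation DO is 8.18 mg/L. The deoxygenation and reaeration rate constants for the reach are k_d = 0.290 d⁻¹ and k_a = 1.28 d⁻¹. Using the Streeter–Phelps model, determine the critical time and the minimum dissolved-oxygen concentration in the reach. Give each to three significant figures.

t_c ≈ 0.984 d; minimum DO ≈ 5.01 mg/L

Mixed DO = (29.5×6.53 + 2.94×0.654)/(29.5+2.94) = 194.6/32.44 = 5.997 mg/L.
Mixed L₀ = (29.5×4.75 + 2.94×158)/(32.44) = 604.6/32.44 = 18.64 mg/L.
Initial deficit D₀ = C_s − DO₀ = 8.18 − 5.997 = 2.183 mg/L.
t_c = (1/0.9900) ln[(1.28/0.290)(1 − 2.183×0.9900/(0.290×18.64))] = 1.010 × ln(2.649) = 0.9842 d.
D_c = (0.290/1.28) × 18.64 × e^(−0.290×0.9842) = 0.2266 × 18.64 × 0.7517 = 3.174 mg/L.
Minimum DO = 8.18 − 3.174 = 5.006 mg/L.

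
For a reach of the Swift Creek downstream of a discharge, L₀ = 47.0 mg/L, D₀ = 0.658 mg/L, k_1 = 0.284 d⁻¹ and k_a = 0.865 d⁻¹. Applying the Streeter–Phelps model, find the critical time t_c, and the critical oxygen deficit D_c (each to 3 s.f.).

t_c ≈ 1.87 d; D_c ≈ 9.08 mg/L

t_c = [1/(k_a−k_1)] ln[(k_a/k_1)(1 − D₀(k_a−k_1)/(k_1 L₀))]
= [1/(0.865−0.284)] ln[(0.865/0.284)(1 − 0.658×0.5810/(0.284×47.0))]
= (1/0.5810) ln[3.046 × 0.9714] = 1.721 × ln(2.959) = 1.721 × 1.085 = 1.867 d.
D_c = (k_1/k_a) L₀ e^(−k_1 t_c) = (0.284/0.865) × 47.0 × e^(−0.284×1.867) = 0.3283 × 47.0 × 0.5885 = 9.081 mg/L.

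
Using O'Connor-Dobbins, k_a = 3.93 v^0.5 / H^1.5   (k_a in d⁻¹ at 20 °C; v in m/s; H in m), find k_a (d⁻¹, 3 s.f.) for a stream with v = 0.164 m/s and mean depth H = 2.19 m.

k_a ≈ 0.491 d⁻¹

k_a = 3.93 × 0.164^0.5 / 2.19^1.5 = 3.93 × 0.4050 / 3.241 = 0.4911 d⁻¹.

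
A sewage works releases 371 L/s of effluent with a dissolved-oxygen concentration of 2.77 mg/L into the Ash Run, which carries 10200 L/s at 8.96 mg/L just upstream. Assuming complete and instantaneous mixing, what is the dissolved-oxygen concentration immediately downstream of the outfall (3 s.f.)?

Flow-weighted mixing: C = (Q_r C_r + Q_w C_w)/(Q_r + Q_w)
= (10200×8.96 + 371×2.77)/(10200 + 371) = 92420/10570 = 8.743 mg/L.

8.74 mg/L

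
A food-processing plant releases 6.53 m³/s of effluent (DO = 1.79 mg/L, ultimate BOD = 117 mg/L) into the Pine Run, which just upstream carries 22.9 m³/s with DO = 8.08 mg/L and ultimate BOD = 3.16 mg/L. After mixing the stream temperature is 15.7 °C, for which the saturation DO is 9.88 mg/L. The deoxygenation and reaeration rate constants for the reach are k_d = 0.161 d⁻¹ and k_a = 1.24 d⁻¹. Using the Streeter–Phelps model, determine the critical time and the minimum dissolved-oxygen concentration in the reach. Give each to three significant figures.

Mixed DO = (22.9×8.08 + 6.53×1.79)/(22.9+6.53) = 196.7/29.43 = 6.684 mg/L.
Mixed L₀ = (22.9×3.16 + 6.53×117)/(29.43) = 836.4/29.43 = 28.42 mg/L.
Initial deficit D₀ = C_s − DO₀ = 9.88 − 6.684 = 3.196 mg/L.
t_c = (1/1.079) ln[(1.24/0.161)(1 − 3.196×1.079/(0.161×28.42))] = 0.9268 × ln(1.898) = 0.5937 d.
D_c = (0.161/1.24) × 28.42 × e^(−0.161×0.5937) = 0.1298 × 28.42 × 0.9088 = 3.354 mg/L.
Minimum DO = 9.88 − 3.354 = 6.526 mg/L.

t_c ≈ 0.594 d; minimum DO ≈ 6.53 mg/L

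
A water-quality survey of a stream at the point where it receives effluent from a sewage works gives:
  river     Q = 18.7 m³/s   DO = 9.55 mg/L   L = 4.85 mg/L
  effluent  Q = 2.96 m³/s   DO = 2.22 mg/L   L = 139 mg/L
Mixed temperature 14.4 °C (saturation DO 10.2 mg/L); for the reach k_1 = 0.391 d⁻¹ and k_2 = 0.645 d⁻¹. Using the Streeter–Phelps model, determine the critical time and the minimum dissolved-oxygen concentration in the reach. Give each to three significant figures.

t_c ≈ 1.78 d; minimum DO ≈ 3.20 mg/L

Mixed DO = (18.7×9.55 + 2.96×2.22)/(18.7+2.96) = 185.2/21.66 = 8.548 mg/L.
Mixed L₀ = (18.7×4.85 + 2.96×139)/(21.66) = 502.1/21.66 = 23.18 mg/L.
Initial deficit D₀ = C_s − DO₀ = 10.2 − 8.548 = 1.652 mg/L.
t_c = (1/0.2540) ln[(0.645/0.391)(1 − 1.652×0.2540/(0.391×23.18))] = 3.937 × ln(1.573) = 1.784 d.
D_c = (0.391/0.645) × 23.18 × e^(−0.391×1.784) = 0.6062 × 23.18 × 0.4978 = 6.996 mg/L.
Minimum DO = 10.2 − 6.996 = 3.204 mg/L.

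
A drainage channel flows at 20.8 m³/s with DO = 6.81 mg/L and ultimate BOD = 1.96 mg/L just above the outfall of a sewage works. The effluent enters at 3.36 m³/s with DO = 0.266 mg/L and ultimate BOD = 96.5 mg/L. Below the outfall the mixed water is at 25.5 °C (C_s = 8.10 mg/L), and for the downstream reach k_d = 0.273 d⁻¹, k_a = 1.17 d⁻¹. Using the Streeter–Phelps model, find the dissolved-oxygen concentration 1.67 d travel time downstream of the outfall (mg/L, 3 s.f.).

DO ≈ 5.53 mg/L

Mixed DO = (20.8×6.81 + 3.36×0.266)/(20.8+3.36) = 142.5/24.16 = 5.900 mg/L.
Mixed L₀ = (20.8×1.96 + 3.36×96.5)/(24.16) = 365.0/24.16 = 15.11 mg/L.
Initial deficit D₀ = C_s − DO₀ = 8.10 − 5.900 = 2.200 mg/L.
D(1.67) = [0.273×15.11/(1.17−0.273)](e^(−0.273×1.67) − e^(−1.17×1.67)) + 2.200 e^(−1.17×1.67)
= 4.598 × (0.6339 − 0.1417) + 2.200 × 0.1417 = 2.575 mg/L.
DO = 8.10 − 2.575 = 5.525 mg/L.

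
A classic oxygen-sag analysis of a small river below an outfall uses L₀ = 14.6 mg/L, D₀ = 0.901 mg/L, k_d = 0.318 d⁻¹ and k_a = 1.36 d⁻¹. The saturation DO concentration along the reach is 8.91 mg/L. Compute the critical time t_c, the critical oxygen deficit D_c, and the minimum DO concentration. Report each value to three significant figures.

At the critical point dD/dt = 0, so k_d L₀ e^(−k_d t) = k_a D. Substituting D(t) from the Streeter–Phelps equation and solving for t gives
t_c = ln[(k_a/k_d)(1 − D₀(k_a−k_d)/(k_d L₀))] / (k_a−k_d).
Here k_a−k_d = 1.042 d⁻¹ and 1 − D₀(k_a−k_d)/(k_d L₀) = 1 − 0.901×1.042/(0.318×14.6) = 0.7978, so
t_c = ln(4.277 × 0.7978) / 1.042 = 1.227 / 1.042 = 1.178 d.
D_c = (k_d/k_a) L₀ e^(−k_d t_c) = (0.318/1.36) × 14.6 × e^(−0.318×1.178) = 0.2338 × 14.6 × 0.6876 = 2.347 mg/L.
Minimum DO = C_s − D_c = 8.91 − 2.347 = 6.563 mg/L.

t_c ≈ 1.18 d; D_c ≈ 2.35 mg/L; min DO ≈ 6.56 mg/L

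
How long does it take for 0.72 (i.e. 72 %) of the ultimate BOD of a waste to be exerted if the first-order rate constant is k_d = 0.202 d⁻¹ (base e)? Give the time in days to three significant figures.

y/L₀ = 1 − e^(−k_d t) = 0.72 ⇒ e^(−k_d t) = 0.280
t = −ln(0.280) / 0.202 = 1.273 / 0.202 = 6.302 d.

t ≈ 6.30 d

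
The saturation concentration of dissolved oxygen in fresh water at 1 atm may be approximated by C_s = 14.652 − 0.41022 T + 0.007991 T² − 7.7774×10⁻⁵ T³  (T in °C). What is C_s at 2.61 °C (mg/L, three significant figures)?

C_s = 14.652 − 0.41022×2.61 + 0.007991×2.61² − 7.7774×10⁻⁵×2.61³ = 13.63 mg/L.

C_s ≈ 13.6 mg/L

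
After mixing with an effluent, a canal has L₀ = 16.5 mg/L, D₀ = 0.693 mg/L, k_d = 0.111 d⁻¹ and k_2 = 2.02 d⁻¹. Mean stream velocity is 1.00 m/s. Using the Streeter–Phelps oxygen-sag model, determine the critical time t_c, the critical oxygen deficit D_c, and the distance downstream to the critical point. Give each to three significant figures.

t_c ≈ 0.849 d; D_c ≈ 0.825 mg/L; x_c ≈ 73.3 km

With k_2/k_d = 18.20 and 1 − D₀(k_2−k_d)/(k_d L₀) = 0.2777,
t_c = ln(18.20 × 0.2777) / (2.02 − 0.111) = ln(5.053) / 1.909 = 1.620/1.909 = 0.8486 d.
L(t_c) = L₀ e^(−k_d t_c) = 16.5 × 0.9101 = 15.02 mg/L, and at the critical point k_2 D_c = k_d L, so D_c = (0.111/2.02) × 15.02 = 0.8252 mg/L.
x_c = v t_c = 1.00 m/s × 0.8486 d × 86400 s/d = 73320 m ≈ 73.3 km.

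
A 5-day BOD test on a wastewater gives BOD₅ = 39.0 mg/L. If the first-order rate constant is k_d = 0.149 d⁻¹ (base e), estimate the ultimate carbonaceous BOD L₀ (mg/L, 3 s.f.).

L₀ ≈ 74.2 mg/L

BOD₅ = L₀(1 − e^(−5k_d)) ⇒ L₀ = BOD₅ / (1 − e^(−5×0.149))
= 39.0 / (1 − 0.4747) = 39.0 / 0.5253 = 74.25 mg/L.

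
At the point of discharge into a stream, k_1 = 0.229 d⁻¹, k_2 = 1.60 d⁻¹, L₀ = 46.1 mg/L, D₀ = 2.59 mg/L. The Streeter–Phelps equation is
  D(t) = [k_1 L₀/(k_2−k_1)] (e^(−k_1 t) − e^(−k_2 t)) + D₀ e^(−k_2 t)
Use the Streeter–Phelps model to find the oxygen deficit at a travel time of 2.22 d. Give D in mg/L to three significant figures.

k_1 L₀/(k_2−k_1) = 0.229×46.1/(1.60−0.229) = 10.56/1.371 = 7.700 mg/L.
e^(−k_1 t) = e^(−0.229×2.220) = 0.6015; e^(−k_2 t) = e^(−1.60×2.220) = 0.02867.
D = 7.700 × (0.6015 − 0.02867) + 2.59 × 0.02867 = 4.411 + 0.07425 = 4.485 mg/L.

D ≈ 4.48 mg/L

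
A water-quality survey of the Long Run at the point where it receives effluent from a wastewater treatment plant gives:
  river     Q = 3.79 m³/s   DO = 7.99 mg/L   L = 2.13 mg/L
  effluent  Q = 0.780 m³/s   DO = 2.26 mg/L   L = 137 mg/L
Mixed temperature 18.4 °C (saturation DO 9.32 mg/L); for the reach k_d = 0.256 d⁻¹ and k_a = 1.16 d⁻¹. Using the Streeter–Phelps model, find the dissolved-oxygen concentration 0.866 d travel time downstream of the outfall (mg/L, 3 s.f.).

DO ≈ 5.38 mg/L

Mixed DO = (3.79×7.99 + 0.780×2.26)/(3.79+0.780) = 32.04/4.570 = 7.012 mg/L.
Mixed L₀ = (3.79×2.13 + 0.780×137)/(4.570) = 114.9/4.570 = 25.15 mg/L.
Initial deficit D₀ = C_s − DO₀ = 9.32 − 7.012 = 2.308 mg/L.
D(0.866) = [0.256×25.15/(1.16−0.256)](e^(−0.256×0.866) − e^(−1.16×0.866)) + 2.308 e^(−1.16×0.866)
= 7.122 × (0.8012 − 0.3662) + 2.308 × 0.3662 = 3.943 mg/L.
DO = 9.32 − 3.943 = 5.377 mg/L.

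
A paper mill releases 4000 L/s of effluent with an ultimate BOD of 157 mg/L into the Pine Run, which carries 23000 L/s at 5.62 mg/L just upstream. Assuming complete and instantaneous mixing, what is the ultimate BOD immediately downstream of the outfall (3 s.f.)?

Flow-weighted mixing: C = (Q_r C_r + Q_w C_w)/(Q_r + Q_w)
= (23000×5.62 + 4000×157)/(23000 + 4000) = 757300/27000 = 28.05 mg/L.

28.0 mg/L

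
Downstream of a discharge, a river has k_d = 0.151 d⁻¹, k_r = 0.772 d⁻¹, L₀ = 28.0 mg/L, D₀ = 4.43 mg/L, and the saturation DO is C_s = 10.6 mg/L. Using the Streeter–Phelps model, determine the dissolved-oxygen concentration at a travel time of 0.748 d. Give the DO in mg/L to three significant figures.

k_d L₀/(k_r−k_d) = 0.151×28.0/(0.772−0.151) = 4.228/0.6210 = 6.808 mg/L.
e^(−k_d t) = e^(−0.151×0.7480) = 0.8932; e^(−k_r t) = e^(−0.772×0.7480) = 0.5613.
D = 6.808 × (0.8932 − 0.5613) + 4.43 × 0.5613 = 2.260 + 2.487 = 4.746 mg/L.
DO = C_s − D = 10.6 − 4.746 = 5.854 mg/L.

DO ≈ 5.85 mg/L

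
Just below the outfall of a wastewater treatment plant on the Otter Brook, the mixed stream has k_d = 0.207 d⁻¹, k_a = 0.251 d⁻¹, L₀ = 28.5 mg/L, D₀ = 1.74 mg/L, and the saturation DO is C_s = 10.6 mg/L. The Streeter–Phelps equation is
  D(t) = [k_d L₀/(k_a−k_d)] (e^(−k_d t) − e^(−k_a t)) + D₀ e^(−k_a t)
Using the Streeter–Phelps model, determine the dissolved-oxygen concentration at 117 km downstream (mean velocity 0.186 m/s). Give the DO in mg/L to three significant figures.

Travel time t = x/v = 117 km / (0.186 m/s) = 117000 m / 0.186 m/s = 629000 s = 7.280 d.
k_d L₀/(k_a−k_d) = 0.207×28.5/(0.251−0.207) = 5.899/0.04400 = 134.1 mg/L.
e^(−k_d t) = e^(−0.207×7.280) = 0.2216; e^(−k_a t) = e^(−0.251×7.280) = 0.1608.
D = 134.1 × (0.2216 − 0.1608) + 1.74 × 0.1608 = 8.143 + 0.2798 = 8.422 mg/L.
DO = C_s − D = 10.6 − 8.422 = 2.178 mg/L.

DO ≈ 2.18 mg/L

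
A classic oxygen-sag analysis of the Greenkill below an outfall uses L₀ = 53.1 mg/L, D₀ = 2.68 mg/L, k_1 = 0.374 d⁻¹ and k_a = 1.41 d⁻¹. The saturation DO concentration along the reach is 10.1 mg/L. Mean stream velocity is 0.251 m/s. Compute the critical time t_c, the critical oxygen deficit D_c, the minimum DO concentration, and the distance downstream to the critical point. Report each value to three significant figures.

t_c ≈ 1.14 d; D_c ≈ 9.21 mg/L; min DO ≈ 0.889 mg/L; x_c ≈ 24.6 km

With k_a/k_1 = 3.770 and 1 − D₀(k_a−k_1)/(k_1 L₀) = 0.8602,
t_c = ln(3.770 × 0.8602) / (1.41 − 0.374) = ln(3.243) / 1.036 = 1.176/1.036 = 1.136 d.
D_c = (k_1/k_a) L₀ e^(−k_1 t_c) = (0.374/1.41) × 53.1 × e^(−0.374×1.136) = 0.2652 × 53.1 × 0.6540 = 9.211 mg/L.
Minimum DO = C_s − D_c = 10.1 − 9.211 = 0.8893 mg/L.
x_c = v t_c = 0.251 m/s × 1.136 d × 86400 s/d = 24630 m ≈ 24.6 km.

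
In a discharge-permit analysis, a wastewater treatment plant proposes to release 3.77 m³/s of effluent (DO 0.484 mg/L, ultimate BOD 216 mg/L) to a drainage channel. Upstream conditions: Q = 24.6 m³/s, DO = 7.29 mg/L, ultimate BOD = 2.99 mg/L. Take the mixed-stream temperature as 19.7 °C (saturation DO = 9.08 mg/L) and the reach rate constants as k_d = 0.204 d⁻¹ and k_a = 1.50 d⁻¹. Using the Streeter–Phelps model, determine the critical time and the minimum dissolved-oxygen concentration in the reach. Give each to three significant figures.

Mixed DO = (24.6×7.29 + 3.77×0.484)/(24.6+3.77) = 181.2/28.37 = 6.386 mg/L.
Mixed L₀ = (24.6×2.99 + 3.77×216)/(28.37) = 887.9/28.37 = 31.30 mg/L.
Initial deficit D₀ = C_s − DO₀ = 9.08 − 6.386 = 2.694 mg/L.
t_c = (1/1.296) ln[(1.50/0.204)(1 − 2.694×1.296/(0.204×31.30))] = 0.7716 × ln(3.331) = 0.9285 d.
D_c = (0.204/1.50) × 31.30 × e^(−0.204×0.9285) = 0.1360 × 31.30 × 0.8274 = 3.522 mg/L.
Minimum DO = 9.08 − 3.522 = 5.558 mg/L.

t_c ≈ 0.929 d; minimum DO ≈ 5.56 mg/L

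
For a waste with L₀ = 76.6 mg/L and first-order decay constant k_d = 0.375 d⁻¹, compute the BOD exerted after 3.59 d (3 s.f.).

y ≈ 56.7 mg/L

y_t = L₀(1 − e^(−k_d t)) = 76.6 × (1 − e^(−0.375×3.59))
= 76.6 × (1 − 0.2602) = 76.6 × 0.7398 = 56.67 mg/L.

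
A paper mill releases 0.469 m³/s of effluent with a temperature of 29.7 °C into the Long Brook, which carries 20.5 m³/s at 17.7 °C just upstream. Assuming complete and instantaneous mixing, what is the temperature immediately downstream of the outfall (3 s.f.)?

18.0 °C

Flow-weighted mixing: C = (Q_r C_r + Q_w C_w)/(Q_r + Q_w)
= (20.5×17.7 + 0.469×29.7)/(20.5 + 0.469) = 376.8/20.97 = 17.97 °C.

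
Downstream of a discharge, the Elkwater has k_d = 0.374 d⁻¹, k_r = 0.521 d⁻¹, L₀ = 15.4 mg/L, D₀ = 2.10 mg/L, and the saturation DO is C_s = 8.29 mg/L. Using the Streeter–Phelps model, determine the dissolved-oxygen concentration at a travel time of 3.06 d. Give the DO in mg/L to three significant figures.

DO ≈ 3.34 mg/L

k_d L₀/(k_r−k_d) = 0.374×15.4/(0.521−0.374) = 5.760/0.1470 = 39.18 mg/L.
e^(−k_d t) = e^(−0.374×3.060) = 0.3184; e^(−k_r t) = e^(−0.521×3.060) = 0.2031.
D = 39.18 × (0.3184 − 0.2031) + 2.10 × 0.2031 = 4.519 + 0.4264 = 4.946 mg/L.
DO = C_s − D = 8.29 − 4.946 = 3.344 mg/L.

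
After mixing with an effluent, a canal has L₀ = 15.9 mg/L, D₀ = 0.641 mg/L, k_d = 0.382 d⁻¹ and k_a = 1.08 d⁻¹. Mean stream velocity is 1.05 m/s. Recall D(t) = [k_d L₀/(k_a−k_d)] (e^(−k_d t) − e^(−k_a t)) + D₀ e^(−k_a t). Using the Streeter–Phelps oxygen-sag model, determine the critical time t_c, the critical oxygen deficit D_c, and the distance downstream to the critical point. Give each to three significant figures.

t_c ≈ 1.38 d; D_c ≈ 3.32 mg/L; x_c ≈ 125 km

t_c = [1/(k_a−k_d)] ln[(k_a/k_d)(1 − D₀(k_a−k_d)/(k_d L₀))]
= [1/(1.08−0.382)] ln[(1.08/0.382)(1 − 0.641×0.6980/(0.382×15.9))]
= (1/0.6980) ln[2.827 × 0.9263] = 1.433 × ln(2.619) = 1.433 × 0.9628 = 1.379 d.
D_c = (k_d/k_a) L₀ e^(−k_d t_c) = (0.382/1.08) × 15.9 × e^(−0.382×1.379) = 0.3537 × 15.9 × 0.5904 = 3.321 mg/L.
x_c = v t_c = 1.05 m/s × 1.379 d × 86400 s/d = 125100 m ≈ 125 km.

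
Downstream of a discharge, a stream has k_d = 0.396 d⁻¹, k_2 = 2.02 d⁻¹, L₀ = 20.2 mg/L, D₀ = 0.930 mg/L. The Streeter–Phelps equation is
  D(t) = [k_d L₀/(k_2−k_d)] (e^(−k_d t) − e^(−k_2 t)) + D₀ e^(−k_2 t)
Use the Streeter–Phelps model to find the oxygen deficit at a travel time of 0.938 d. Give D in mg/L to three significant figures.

D ≈ 2.80 mg/L

k_d L₀/(k_2−k_d) = 0.396×20.2/(2.02−0.396) = 7.999/1.624 = 4.926 mg/L.
e^(−k_d t) = e^(−0.396×0.9380) = 0.6897; e^(−k_2 t) = e^(−2.02×0.9380) = 0.1504.
D = 4.926 × (0.6897 − 0.1504) + 0.930 × 0.1504 = 2.657 + 0.1398 = 2.797 mg/L.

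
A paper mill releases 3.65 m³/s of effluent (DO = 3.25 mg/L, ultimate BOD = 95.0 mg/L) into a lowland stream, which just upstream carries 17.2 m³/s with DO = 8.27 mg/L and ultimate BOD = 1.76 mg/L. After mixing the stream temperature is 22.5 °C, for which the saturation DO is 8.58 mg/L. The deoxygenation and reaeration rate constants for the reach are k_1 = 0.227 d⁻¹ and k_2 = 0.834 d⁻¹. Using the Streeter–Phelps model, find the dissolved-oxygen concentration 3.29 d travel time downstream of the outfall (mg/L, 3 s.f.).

Mixed DO = (17.2×8.27 + 3.65×3.25)/(17.2+3.65) = 154.1/20.85 = 7.391 mg/L.
Mixed L₀ = (17.2×1.76 + 3.65×95.0)/(20.85) = 377.0/20.85 = 18.08 mg/L.
Initial deficit D₀ = C_s − DO₀ = 8.58 − 7.391 = 1.189 mg/L.
D(3.29) = [0.227×18.08/(0.834−0.227)](e^(−0.227×3.29) − e^(−0.834×3.29)) + 1.189 e^(−0.834×3.29)
= 6.762 × (0.4739 − 0.06432) + 1.189 × 0.06432 = 2.846 mg/L.
DO = 8.58 − 2.846 = 5.734 mg/L.

DO ≈ 5.73 mg/L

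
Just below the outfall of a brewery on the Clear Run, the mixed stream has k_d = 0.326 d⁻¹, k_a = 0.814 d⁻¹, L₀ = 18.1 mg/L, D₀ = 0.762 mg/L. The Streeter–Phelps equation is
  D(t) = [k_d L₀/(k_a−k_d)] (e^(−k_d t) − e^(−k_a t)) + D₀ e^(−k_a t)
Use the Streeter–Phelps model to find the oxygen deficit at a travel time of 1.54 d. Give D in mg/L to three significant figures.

k_d L₀/(k_a−k_d) = 0.326×18.1/(0.814−0.326) = 5.901/0.4880 = 12.09 mg/L.
e^(−k_d t) = e^(−0.326×1.540) = 0.6053; e^(−k_a t) = e^(−0.814×1.540) = 0.2855.
D = 12.09 × (0.6053 − 0.2855) + 0.762 × 0.2855 = 3.867 + 0.2175 = 4.084 mg/L.

D ≈ 4.08 mg/L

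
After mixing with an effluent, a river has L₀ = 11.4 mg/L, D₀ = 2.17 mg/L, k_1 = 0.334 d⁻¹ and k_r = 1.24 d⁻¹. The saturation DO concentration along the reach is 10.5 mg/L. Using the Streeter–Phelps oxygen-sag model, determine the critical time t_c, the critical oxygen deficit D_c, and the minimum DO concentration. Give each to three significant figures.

t_c ≈ 0.646 d; D_c ≈ 2.47 mg/L; min DO ≈ 8.03 mg/L

At the critical point dD/dt = 0, so k_1 L₀ e^(−k_1 t) = k_r D. Substituting D(t) from the Streeter–Phelps equation and solving for t gives
t_c = ln[(k_r/k_1)(1 − D₀(k_r−k_1)/(k_1 L₀))] / (k_r−k_1).
Here k_r−k_1 = 0.9060 d⁻¹ and 1 − D₀(k_r−k_1)/(k_1 L₀) = 1 − 2.17×0.9060/(0.334×11.4) = 0.4837, so
t_c = ln(3.713 × 0.4837) / 0.9060 = 0.5854 / 0.9060 = 0.6461 d.
D_c = (k_1/k_r) L₀ e^(−k_1 t_c) = (0.334/1.24) × 11.4 × e^(−0.334×0.6461) = 0.2694 × 11.4 × 0.8059 = 2.475 mg/L.
Minimum DO = C_s − D_c = 10.5 − 2.475 = 8.025 mg/L.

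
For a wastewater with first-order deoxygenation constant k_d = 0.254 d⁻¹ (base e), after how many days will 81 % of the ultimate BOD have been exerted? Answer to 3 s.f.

y/L₀ = 1 − e^(−k_d t) = 0.81 ⇒ e^(−k_d t) = 0.190
t = −ln(0.190) / 0.254 = 1.661 / 0.254 = 6.538 d.

t ≈ 6.54 d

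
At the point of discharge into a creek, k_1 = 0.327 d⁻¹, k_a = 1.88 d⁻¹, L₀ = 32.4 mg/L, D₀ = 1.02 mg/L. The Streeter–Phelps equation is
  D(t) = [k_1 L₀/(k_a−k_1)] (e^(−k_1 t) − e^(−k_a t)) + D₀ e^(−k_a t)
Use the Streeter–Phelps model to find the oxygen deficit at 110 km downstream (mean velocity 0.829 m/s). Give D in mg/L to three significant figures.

Travel time t = x/v = 110 km / (0.829 m/s) = 110000 m / 0.829 m/s = 132700 s = 1.536 d.
k_1 L₀/(k_a−k_1) = 0.327×32.4/(1.88−0.327) = 10.59/1.553 = 6.822 mg/L.
e^(−k_1 t) = e^(−0.327×1.536) = 0.6052; e^(−k_a t) = e^(−1.88×1.536) = 0.05573.
D = 6.822 × (0.6052 − 0.05573) + 1.02 × 0.05573 = 3.749 + 0.05684 = 3.805 mg/L.

D ≈ 3.81 mg/L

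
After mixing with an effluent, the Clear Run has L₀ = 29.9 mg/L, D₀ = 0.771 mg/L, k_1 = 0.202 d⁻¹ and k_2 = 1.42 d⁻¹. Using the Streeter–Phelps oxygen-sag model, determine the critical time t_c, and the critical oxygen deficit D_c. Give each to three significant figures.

With k_2/k_1 = 7.030 and 1 − D₀(k_2−k_1)/(k_1 L₀) = 0.8445,
t_c = ln(7.030 × 0.8445) / (1.42 − 0.202) = ln(5.937) / 1.218 = 1.781/1.218 = 1.462 d.
D_c = (k_1/k_2) L₀ e^(−k_1 t_c) = (0.202/1.42) × 29.9 × e^(−0.202×1.462) = 0.1423 × 29.9 × 0.7442 = 3.166 mg/L.

t_c ≈ 1.46 d; D_c ≈ 3.17 mg/L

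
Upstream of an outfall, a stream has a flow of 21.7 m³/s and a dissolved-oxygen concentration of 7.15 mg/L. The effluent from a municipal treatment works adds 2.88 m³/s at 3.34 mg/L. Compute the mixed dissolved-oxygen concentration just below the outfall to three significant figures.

6.70 mg/L

Flow-weighted mixing: C = (Q_r C_r + Q_w C_w)/(Q_r + Q_w)
= (21.7×7.15 + 2.88×3.34)/(21.7 + 2.88) = 164.8/24.58 = 6.704 mg/L.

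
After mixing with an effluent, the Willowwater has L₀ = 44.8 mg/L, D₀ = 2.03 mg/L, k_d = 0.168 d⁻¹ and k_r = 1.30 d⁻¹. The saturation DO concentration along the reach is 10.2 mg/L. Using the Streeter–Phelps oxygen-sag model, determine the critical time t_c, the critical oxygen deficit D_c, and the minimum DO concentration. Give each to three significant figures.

t_c = [1/(k_r−k_d)] ln[(k_r/k_d)(1 − D₀(k_r−k_d)/(k_d L₀))]
= [1/(1.30−0.168)] ln[(1.30/0.168)(1 − 2.03×1.132/(0.168×44.8))]
= (1/1.132) ln[7.738 × 0.6947] = 0.8834 × ln(5.376) = 0.8834 × 1.682 = 1.486 d.
L(t_c) = L₀ e^(−k_d t_c) = 44.8 × 0.7791 = 34.90 mg/L, and at the critical point k_r D_c = k_d L, so D_c = (0.168/1.30) × 34.90 = 4.511 mg/L.
Minimum DO = C_s − D_c = 10.2 − 4.511 = 5.689 mg/L.

t_c ≈ 1.49 d; D_c ≈ 4.51 mg/L; min DO ≈ 5.69 mg/L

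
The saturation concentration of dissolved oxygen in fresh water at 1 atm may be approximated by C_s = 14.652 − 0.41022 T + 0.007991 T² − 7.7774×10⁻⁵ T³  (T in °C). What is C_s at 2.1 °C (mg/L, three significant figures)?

C_s ≈ 13.8 mg/L

C_s = 14.652 − 0.41022×2.1 + 0.007991×2.1² − 7.7774×10⁻⁵×2.1³ = 13.83 mg/L.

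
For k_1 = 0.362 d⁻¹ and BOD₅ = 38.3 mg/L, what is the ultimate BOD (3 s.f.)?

L₀ ≈ 45.8 mg/L

BOD₅ = L₀(1 − e^(−5k_1)) ⇒ L₀ = BOD₅ / (1 − e^(−5×0.362))
= 38.3 / (1 − 0.1637) = 38.3 / 0.8363 = 45.79 mg/L.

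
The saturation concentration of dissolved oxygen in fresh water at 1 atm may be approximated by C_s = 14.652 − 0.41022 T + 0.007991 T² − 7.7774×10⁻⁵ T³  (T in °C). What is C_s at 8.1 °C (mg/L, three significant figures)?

C_s = 14.652 − 0.41022×8.1 + 0.007991×8.1² − 7.7774×10⁻⁵×8.1³ = 11.81 mg/L.

C_s ≈ 11.8 mg/L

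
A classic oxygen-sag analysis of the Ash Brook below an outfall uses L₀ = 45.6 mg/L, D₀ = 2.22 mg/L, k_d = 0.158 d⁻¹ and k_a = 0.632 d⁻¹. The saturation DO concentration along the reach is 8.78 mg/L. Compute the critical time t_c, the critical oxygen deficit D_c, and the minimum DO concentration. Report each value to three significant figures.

At the critical point dD/dt = 0, so k_d L₀ e^(−k_d t) = k_a D. Substituting D(t) from the Streeter–Phelps equation and solving for t gives
t_c = ln[(k_a/k_d)(1 − D₀(k_a−k_d)/(k_d L₀))] / (k_a−k_d).
Here k_a−k_d = 0.4740 d⁻¹ and 1 − D₀(k_a−k_d)/(k_d L₀) = 1 − 2.22×0.4740/(0.158×45.6) = 0.8539, so
t_c = ln(4.000 × 0.8539) / 0.4740 = 1.228 / 0.4740 = 2.592 d.
D_c = (k_d/k_a) L₀ e^(−k_d t_c) = (0.158/0.632) × 45.6 × e^(−0.158×2.592) = 0.2500 × 45.6 × 0.6640 = 7.570 mg/L.
Minimum DO = C_s − D_c = 8.78 − 7.570 = 1.210 mg/L.

t_c ≈ 2.59 d; D_c ≈ 7.57 mg/L; min DO ≈ 1.21 mg/L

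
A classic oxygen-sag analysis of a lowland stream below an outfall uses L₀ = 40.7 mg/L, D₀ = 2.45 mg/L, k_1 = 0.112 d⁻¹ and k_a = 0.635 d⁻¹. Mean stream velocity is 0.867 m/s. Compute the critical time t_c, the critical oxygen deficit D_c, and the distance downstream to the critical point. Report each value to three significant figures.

At the critical point dD/dt = 0, so k_1 L₀ e^(−k_1 t) = k_a D. Substituting D(t) from the Streeter–Phelps equation and solving for t gives
t_c = ln[(k_a/k_1)(1 − D₀(k_a−k_1)/(k_1 L₀))] / (k_a−k_1).
Here k_a−k_1 = 0.5230 d⁻¹ and 1 − D₀(k_a−k_1)/(k_1 L₀) = 1 − 2.45×0.5230/(0.112×40.7) = 0.7189, so
t_c = ln(5.670 × 0.7189) / 0.5230 = 1.405 / 0.5230 = 2.687 d.
D_c = (k_1/k_a) L₀ e^(−k_1 t_c) = (0.112/0.635) × 40.7 × e^(−0.112×2.687) = 0.1764 × 40.7 × 0.7402 = 5.313 mg/L.
x_c = v t_c = 0.867 m/s × 2.687 d × 86400 s/d = 201300 m ≈ 201 km.

t_c ≈ 2.69 d; D_c ≈ 5.31 mg/L; x_c ≈ 201 km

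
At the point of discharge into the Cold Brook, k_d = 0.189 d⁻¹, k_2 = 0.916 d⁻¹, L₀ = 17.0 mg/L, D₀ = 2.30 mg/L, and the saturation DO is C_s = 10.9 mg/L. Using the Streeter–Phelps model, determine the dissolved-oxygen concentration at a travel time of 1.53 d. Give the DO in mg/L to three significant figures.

k_d L₀/(k_2−k_d) = 0.189×17.0/(0.916−0.189) = 3.213/0.7270 = 4.420 mg/L.
e^(−k_d t) = e^(−0.189×1.530) = 0.7489; e^(−k_2 t) = e^(−0.916×1.530) = 0.2462.
D = 4.420 × (0.7489 − 0.2462) + 2.30 × 0.2462 = 2.221 + 0.5663 = 2.788 mg/L.
DO = C_s − D = 10.9 − 2.788 = 8.112 mg/L.

DO ≈ 8.11 mg/L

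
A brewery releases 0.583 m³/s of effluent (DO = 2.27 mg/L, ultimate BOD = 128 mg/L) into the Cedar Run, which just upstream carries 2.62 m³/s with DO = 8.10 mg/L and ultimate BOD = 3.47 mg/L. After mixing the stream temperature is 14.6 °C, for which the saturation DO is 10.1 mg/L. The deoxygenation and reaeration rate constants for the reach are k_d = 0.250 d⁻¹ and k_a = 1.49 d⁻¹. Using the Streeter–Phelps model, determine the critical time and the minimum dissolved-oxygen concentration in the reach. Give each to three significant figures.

Mixed DO = (2.62×8.10 + 0.583×2.27)/(2.62+0.583) = 22.55/3.203 = 7.039 mg/L.
Mixed L₀ = (2.62×3.47 + 0.583×128)/(3.203) = 83.72/3.203 = 26.14 mg/L.
Initial deficit D₀ = C_s − DO₀ = 10.1 − 7.039 = 3.061 mg/L.
t_c = (1/1.240) ln[(1.49/0.250)(1 − 3.061×1.240/(0.250×26.14))] = 0.8065 × ln(2.498) = 0.7382 d.
D_c = (0.250/1.49) × 26.14 × e^(−0.250×0.7382) = 0.1678 × 26.14 × 0.8315 = 3.646 mg/L.
Minimum DO = 10.1 − 3.646 = 6.454 mg/L.

t_c ≈ 0.738 d; minimum DO ≈ 6.45 mg/L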